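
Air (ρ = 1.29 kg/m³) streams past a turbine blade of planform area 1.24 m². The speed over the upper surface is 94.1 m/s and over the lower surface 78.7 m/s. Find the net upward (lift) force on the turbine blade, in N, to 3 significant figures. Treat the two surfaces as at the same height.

With equal heights on the two surfaces, Bernoulli gives P_lower − P_upper = ½ρ(v_upper² − v_lower²).
ΔP = ½·1.29·(94.1² − 78.7²) = 1720 Pa.
Lift = ΔP · A = 1720 × 1.24 = 2130 N.

F ≈ 2130 N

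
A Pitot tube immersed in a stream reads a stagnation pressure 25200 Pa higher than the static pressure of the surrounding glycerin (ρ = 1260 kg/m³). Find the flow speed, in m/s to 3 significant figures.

Bernoulli between the free stream and the stagnation point: ½ρv² = P_stag − P_static.
v = √(2ΔP/ρ) = √(2·25200/1260) = 6.32 m/s.

v ≈ 6.32 m/s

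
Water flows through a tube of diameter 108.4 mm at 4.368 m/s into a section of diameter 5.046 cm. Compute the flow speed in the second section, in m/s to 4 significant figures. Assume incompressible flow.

v₂ ≈ 20.16 m/s

Mass conservation (A₁v₁ = A₂v₂) gives v₂ = 4.368 × 92.29/20.00 = 20.16 m/s.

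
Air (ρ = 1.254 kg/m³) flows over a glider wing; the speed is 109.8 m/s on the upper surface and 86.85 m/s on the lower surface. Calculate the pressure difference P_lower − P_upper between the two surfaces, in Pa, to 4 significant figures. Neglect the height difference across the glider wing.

Bernoulli (same height): P_lower − P_upper = ½ρ(v_upper² − v_lower²).
ΔP = ½·1.254·(109.8² − 86.85²) = 2830 Pa.

ΔP ≈ 2830 Pa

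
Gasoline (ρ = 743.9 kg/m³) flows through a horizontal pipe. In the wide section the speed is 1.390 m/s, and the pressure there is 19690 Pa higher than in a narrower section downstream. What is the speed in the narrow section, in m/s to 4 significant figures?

With h₁ = h₂, rearranging Bernoulli gives v₂ = √(v₁² + 2ΔP/ρ).
v₂ = √(1.390² + 2·19690/743.9) = √(1.932 + 52.94) = 7.407 m/s.

v₂ = 7.407 m/s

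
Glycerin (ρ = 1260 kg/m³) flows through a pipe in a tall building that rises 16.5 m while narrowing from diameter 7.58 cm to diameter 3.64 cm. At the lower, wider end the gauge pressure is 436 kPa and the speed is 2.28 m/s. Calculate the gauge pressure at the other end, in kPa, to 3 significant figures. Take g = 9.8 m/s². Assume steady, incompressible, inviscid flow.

Continuity gives A₁v₁ = A₂v₂, so v₂ = (45.1 cm²)/(10.4 cm²) × 2.28 m/s = 9.89 m/s.
Applying Bernoulli between the two ends and solving for P₂: P₂ = P₁ + ½ρ(v₁² − v₂²) − ρgΔh.
P₂ = 436000 + ½·1260·(2.28² − 9.89²) − 1260·9.8·(+16.5) = 436000 + (-58300) − (204000) = 174000 Pa.

P₂ ≈ 174 kPa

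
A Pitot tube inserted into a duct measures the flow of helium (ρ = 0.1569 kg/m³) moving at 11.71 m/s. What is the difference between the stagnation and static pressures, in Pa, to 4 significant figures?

The dynamic pressure equals the rise in static pressure at the stagnation point: ΔP = ½ρv².
ΔP = ½·0.1569·11.71² = 10.76 Pa.

10.76 Pa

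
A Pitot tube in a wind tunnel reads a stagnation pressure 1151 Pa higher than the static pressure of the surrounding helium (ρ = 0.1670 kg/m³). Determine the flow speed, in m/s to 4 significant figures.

Bernoulli between the free stream and the stagnation point: ½ρv² = P_stag − P_static.
v = √(2ΔP/ρ) = √(2·1151/0.1670) = 117.4 m/s.

v = 117.4 m/s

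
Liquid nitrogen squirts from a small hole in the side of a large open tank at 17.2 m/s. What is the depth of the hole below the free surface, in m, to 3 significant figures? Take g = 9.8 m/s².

15.1 m

Inverting v = √(2gh) gives h = v² / 2g.
h = 17.2²/(2·9.8) = 296/19.60 = 15.1 m.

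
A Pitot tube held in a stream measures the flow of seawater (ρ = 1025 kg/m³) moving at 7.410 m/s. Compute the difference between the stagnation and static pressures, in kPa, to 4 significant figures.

28.14 kPa

Bernoulli between the free stream and the stagnation point: ½ρv² = P_stag − P_static.
ΔP = ½·1025·7.410² = 28140 Pa.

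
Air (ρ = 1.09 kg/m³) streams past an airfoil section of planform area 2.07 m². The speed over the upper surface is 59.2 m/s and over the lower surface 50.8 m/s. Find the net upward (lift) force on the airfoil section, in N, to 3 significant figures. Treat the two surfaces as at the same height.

From P + ½ρv² = const at equal height, P_low − P_up = ½ρ(v_up² − v_low²).
ΔP = ½·1.09·(59.2² − 50.8²) = 504 Pa.
Lift = ΔP · A = 504 × 2.07 = 1040 N.

F ≈ 1040 N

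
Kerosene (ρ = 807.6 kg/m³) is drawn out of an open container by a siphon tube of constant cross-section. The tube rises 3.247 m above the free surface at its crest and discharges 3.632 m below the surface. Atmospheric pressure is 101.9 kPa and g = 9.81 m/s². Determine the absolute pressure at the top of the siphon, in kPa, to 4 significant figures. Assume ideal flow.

From the surface to the outlet (both open to atmosphere, surface at rest): v = √(2g·h_out) = √(2·9.81·3.632) = 8.442 m/s.
Continuity keeps v the same throughout the tube; from surface to crest, P_atm + 0 = P_top + ½ρv² + ρg·h_top.
P_top = 101900 − ½·807.6·8.442² − 807.6·9.81·3.247 = 47400 Pa.

P_top = 47.40 kPa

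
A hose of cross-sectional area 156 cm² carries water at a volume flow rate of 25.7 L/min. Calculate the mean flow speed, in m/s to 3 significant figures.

v = 0.0275 m/s

Q = 25.7 L/min = 0.000428 m³/s.
v = Q/A = 0.000428 / 0.0156 = 0.0275 m/s.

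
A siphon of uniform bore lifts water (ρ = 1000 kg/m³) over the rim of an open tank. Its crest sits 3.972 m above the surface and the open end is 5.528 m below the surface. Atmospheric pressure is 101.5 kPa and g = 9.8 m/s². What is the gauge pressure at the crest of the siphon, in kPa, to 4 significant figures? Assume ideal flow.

The outlet speed comes from Torricelli: v = √(2g·5.528) = 10.41 m/s.
With constant cross-section the crest speed equals v; applying Bernoulli from the surface up to the crest, P_top = P_atm − ½ρv² − ρg·h_top.
P_top = 101500 − ½·1000·10.41² − 1000·9.8·3.972 = 8400 Pa. So P_gauge = P_top − P_atm = -93100 Pa.

P_gauge ≈ -93.10 kPa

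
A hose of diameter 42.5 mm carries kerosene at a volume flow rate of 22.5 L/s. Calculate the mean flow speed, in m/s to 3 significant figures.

Q = 22.5 L/s = 0.0225 m³/s.
v = Q/A = 0.0225 / 0.00142 = 15.9 m/s.

v = 15.9 m/s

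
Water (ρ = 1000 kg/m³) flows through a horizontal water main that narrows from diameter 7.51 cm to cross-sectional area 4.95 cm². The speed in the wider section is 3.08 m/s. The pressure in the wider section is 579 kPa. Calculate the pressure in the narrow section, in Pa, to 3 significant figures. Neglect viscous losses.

P₂ = 204000 Pa

Continuity gives A₁v₁ = A₂v₂, so v₂ = (44.3 cm²)/(4.95 cm²) × 3.08 m/s = 27.6 m/s.
Bernoulli (h₁ = h₂): P₁ − P₂ = ½ρ(v₂² − v₁²).
P₂ = P₁ − ½ρ(v₂² − v₁²) = 579000 − ½·1000·(27.6² − 3.08²) = 579000 − 375000 = 204000 Pa.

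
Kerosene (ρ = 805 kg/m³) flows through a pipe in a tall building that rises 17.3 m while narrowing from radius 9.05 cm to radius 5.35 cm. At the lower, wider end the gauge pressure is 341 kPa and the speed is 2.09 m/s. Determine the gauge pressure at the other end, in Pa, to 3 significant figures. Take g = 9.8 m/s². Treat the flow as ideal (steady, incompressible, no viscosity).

Mass conservation (A₁v₁ = A₂v₂) gives v₂ = 2.09 × 257/89.9 = 5.98 m/s.
Applying Bernoulli between the two ends and solving for P₂: P₂ = P₁ + ½ρ(v₁² − v₂²) − ρgΔh.
P₂ = 341000 + ½·805·(2.09² − 5.98²) − 805·9.8·(+17.3) = 341000 + (-12600) − (136000) = 192000 Pa.

192000 Pa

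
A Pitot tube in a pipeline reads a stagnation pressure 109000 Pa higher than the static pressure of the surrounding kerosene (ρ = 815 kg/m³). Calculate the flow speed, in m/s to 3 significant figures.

Bernoulli between the free stream and the stagnation point: ½ρv² = P_stag − P_static.
v = √(2ΔP/ρ) = √(2·109000/815) = 16.4 m/s.

v = 16.4 m/s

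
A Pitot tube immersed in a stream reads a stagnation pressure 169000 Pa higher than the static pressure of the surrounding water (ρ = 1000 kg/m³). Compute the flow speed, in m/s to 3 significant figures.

At the stagnation point the flow is brought to rest, so Bernoulli gives P_stag − P_static = ½ρv².
v = √(2ΔP/ρ) = √(2·169000/1000) = 18.4 m/s.

18.4 m/s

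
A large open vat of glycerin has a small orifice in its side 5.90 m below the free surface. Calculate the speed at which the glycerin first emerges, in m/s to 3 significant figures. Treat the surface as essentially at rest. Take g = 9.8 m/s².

Torricelli's result v = √(2gh) gives v = √(2·9.8·5.90) = 10.8 m/s.

v ≈ 10.8 m/s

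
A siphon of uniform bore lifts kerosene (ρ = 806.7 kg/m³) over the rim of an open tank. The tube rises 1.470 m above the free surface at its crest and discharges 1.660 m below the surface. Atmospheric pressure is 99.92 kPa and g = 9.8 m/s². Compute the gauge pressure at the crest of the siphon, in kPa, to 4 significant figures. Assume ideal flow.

From the surface to the outlet (both open to atmosphere, surface at rest): v = √(2g·h_out) = √(2·9.8·1.660) = 5.704 m/s.
With constant cross-section the crest speed equals v; applying Bernoulli from the surface up to the crest, P_top = P_atm − ½ρv² − ρg·h_top.
P_top = 99920 − ½·806.7·5.704² − 806.7·9.8·1.470 = 75180 Pa. So P_gauge = P_top − P_atm = -24740 Pa.

P_gauge = -24.74 kPa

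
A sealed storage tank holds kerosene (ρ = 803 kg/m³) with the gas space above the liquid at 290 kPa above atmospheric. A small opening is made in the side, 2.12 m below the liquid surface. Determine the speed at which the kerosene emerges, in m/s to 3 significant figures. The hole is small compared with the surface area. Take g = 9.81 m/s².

Take point 1 at the surface (v₁ ≈ 0) and point 2 at the hole (at atmospheric pressure). Bernoulli: P₁ + ρg h = P_atm + ½ρv₂².
With P₁ − P_atm = 290000 Pa, v₂ = √(2gh + 2ΔP/ρ) = √(2·9.81·2.12 + 2·290000/803) = 27.6 m/s.

v = 27.6 m/s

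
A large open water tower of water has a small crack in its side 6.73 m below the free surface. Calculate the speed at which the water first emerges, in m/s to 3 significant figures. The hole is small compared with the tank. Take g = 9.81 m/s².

v ≈ 11.5 m/s

Torricelli's result v = √(2gh) gives v = √(2·9.81·6.73) = 11.5 m/s.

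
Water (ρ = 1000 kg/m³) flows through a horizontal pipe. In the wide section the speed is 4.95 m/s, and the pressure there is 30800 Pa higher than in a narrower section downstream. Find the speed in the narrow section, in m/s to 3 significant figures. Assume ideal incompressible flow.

Horizontal Bernoulli: P₁ + ½ρv₁² = P₂ + ½ρv₂², so v₂² = v₁² + 2(P₁ − P₂)/ρ.
v₂ = √(4.95² + 2·30800/1000) = √(24.5 + 61.6) = 9.28 m/s.

v₂ ≈ 9.28 m/s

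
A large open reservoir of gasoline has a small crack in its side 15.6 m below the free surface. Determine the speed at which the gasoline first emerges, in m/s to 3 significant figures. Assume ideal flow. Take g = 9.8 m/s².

v = 17.5 m/s

The surface is effectively still and both ends are open, so ½v² = gh and v = √(2·9.8·15.6) = 17.5 m/s.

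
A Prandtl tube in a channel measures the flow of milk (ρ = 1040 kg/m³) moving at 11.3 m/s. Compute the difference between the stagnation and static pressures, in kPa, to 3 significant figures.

At the stagnation point the flow is brought to rest, so Bernoulli gives P_stag − P_static = ½ρv².
ΔP = ½·1040·11.3² = 66400 Pa.

ΔP = 66.4 kPa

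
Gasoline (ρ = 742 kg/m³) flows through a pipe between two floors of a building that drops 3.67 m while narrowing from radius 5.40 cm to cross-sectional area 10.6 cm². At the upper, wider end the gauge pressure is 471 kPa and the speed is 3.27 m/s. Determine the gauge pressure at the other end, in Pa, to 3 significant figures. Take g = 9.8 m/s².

Mass conservation (A₁v₁ = A₂v₂) gives v₂ = 3.27 × 91.6/10.6 = 28.3 m/s.
Bernoulli: P₁ + ½ρv₁² + ρg h₁ = P₂ + ½ρv₂² + ρg h₂, so P₂ = P₁ + ½ρ(v₁² − v₂²) − ρg(h₂ − h₁).
P₂ = 471000 + ½·742·(3.27² − 28.3²) − 742·9.8·(−3.67) = 471000 + (-292000) − (-26700) = 205000 Pa.

P₂ ≈ 205000 Pa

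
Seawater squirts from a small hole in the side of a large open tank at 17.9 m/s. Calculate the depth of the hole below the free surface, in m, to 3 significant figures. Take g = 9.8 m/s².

Torricelli: v = √(2gh), so h = v²/(2g).
h = 17.9²/(2·9.8) = 320/19.60 = 16.3 m.

h ≈ 16.3 m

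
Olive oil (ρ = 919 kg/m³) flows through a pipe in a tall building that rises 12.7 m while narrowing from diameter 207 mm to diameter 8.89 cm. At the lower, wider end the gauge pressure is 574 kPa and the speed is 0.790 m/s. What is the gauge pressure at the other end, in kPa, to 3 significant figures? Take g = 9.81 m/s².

451 kPa

By continuity, v₂ = v₁·A₁/A₂ = 0.790·(337/62.1) = 4.28 m/s.
Applying Bernoulli between the two ends and solving for P₂: P₂ = P₁ + ½ρ(v₁² − v₂²) − ρgΔh.
P₂ = 574000 + ½·919·(0.790² − 4.28²) − 919·9.81·(+12.7) = 574000 + (-8140) − (114000) = 451000 Pa.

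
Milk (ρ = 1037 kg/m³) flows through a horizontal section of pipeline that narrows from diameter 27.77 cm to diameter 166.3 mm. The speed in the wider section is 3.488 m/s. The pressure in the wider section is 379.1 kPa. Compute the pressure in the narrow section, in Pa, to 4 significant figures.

P₂ ≈ 336400 Pa

The volume flow rate is constant, so v₂ = (A₁/A₂)v₁ = (605.7/217.2)·3.488 = 9.726 m/s.
The pipe is horizontal, so Bernoulli reduces to P₁ + ½ρv₁² = P₂ + ½ρv₂².
P₂ = P₁ − ½ρ(v₂² − v₁²) = 379100 − ½·1037·(9.726² − 3.488²) = 379100 − 42740 = 336400 Pa.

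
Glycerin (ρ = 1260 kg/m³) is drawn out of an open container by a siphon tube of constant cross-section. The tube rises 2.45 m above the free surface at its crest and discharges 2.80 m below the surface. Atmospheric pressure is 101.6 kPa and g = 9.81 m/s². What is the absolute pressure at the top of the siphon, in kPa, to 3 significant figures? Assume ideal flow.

From the surface to the outlet (both open to atmosphere, surface at rest): v = √(2g·h_out) = √(2·9.81·2.80) = 7.41 m/s.
Continuity keeps v the same throughout the tube; from surface to crest, P_atm + 0 = P_top + ½ρv² + ρg·h_top.
P_top = 101600 − ½·1260·7.41² − 1260·9.81·2.45 = 36700 Pa.

P_top ≈ 36.7 kPa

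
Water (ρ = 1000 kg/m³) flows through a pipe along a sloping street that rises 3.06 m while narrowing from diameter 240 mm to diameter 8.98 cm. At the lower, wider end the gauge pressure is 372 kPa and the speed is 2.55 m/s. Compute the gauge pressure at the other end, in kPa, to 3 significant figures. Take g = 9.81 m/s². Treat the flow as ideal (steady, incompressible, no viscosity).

Mass conservation (A₁v₁ = A₂v₂) gives v₂ = 2.55 × 452/63.3 = 18.2 m/s.
Applying Bernoulli between the two ends and solving for P₂: P₂ = P₁ + ½ρ(v₁² − v₂²) − ρgΔh.
P₂ = 372000 + ½·1000·(2.55² − 18.2²) − 1000·9.81·(+3.06) = 372000 + (-163000) − (30000) = 179000 Pa.

P₂ ≈ 179 kPa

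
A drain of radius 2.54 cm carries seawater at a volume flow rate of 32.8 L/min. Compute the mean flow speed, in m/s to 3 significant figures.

v ≈ 0.270 m/s

Q = 32.8 L/min = 0.000547 m³/s.
v = Q/A = 0.000547 / 0.00203 = 0.270 m/s.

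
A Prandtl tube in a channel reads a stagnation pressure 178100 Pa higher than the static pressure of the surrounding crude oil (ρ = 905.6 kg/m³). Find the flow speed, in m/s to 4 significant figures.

v = 19.83 m/s

Bernoulli between the free stream and the stagnation point: ½ρv² = P_stag − P_static.
v = √(2ΔP/ρ) = √(2·178100/905.6) = 19.83 m/s.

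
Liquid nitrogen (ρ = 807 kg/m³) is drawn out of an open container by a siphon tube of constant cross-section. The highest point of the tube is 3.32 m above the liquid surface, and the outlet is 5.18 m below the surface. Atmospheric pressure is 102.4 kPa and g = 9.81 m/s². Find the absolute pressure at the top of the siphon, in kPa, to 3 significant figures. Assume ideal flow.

P_top ≈ 35.1 kPa

The outlet speed comes from Torricelli: v = √(2g·5.18) = 10.1 m/s.
The bore is uniform, so the speed at the crest is the same v. Bernoulli surface→crest: P_atm = P_top + ½ρv² + ρg·h_top.
P_top = 102400 − ½·807·10.1² − 807·9.81·3.32 = 35100 Pa.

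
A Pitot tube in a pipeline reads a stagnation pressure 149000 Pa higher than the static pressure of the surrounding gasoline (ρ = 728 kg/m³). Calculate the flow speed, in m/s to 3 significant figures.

v ≈ 20.2 m/s

The dynamic pressure equals the rise in static pressure at the stagnation point: ΔP = ½ρv².
v = √(2ΔP/ρ) = √(2·149000/728) = 20.2 m/s.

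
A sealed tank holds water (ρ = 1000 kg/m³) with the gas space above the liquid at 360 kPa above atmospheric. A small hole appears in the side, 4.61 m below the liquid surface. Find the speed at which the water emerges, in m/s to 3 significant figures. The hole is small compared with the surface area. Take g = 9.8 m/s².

v ≈ 28.5 m/s

Take point 1 at the surface (v₁ ≈ 0) and point 2 at the hole (at atmospheric pressure). Bernoulli: P₁ + ρg h = P_atm + ½ρv₂².
With P₁ − P_atm = 360000 Pa, v₂ = √(2gh + 2ΔP/ρ) = √(2·9.8·4.61 + 2·360000/1000) = 28.5 m/s.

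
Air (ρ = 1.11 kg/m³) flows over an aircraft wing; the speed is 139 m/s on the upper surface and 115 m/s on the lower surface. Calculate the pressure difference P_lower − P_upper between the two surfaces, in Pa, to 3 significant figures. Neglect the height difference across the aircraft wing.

ΔP = 3380 Pa

With negligible Δh, P + ½ρv² is constant, so P_low − P_up = ½ρ(v_up² − v_low²).
ΔP = ½·1.11·(139² − 115²) = 3380 Pa.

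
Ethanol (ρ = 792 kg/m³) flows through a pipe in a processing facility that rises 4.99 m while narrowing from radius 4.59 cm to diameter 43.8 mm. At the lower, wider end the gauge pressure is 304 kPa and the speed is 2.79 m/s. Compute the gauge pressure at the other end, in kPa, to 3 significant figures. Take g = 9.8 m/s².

209 kPa

Mass conservation (A₁v₁ = A₂v₂) gives v₂ = 2.79 × 66.2/15.1 = 12.3 m/s.
Energy conservation along the streamline gives P₂ = P₁ − ½ρ(v₂² − v₁²) − ρg(h₂ − h₁).
P₂ = 304000 + ½·792·(2.79² − 12.3²) − 792·9.8·(+4.99) = 304000 + (-56400) − (38700) = 209000 Pa.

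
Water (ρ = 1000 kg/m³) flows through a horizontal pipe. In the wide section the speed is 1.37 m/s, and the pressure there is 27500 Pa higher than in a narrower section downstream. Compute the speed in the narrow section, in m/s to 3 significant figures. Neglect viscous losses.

Horizontal Bernoulli: P₁ + ½ρv₁² = P₂ + ½ρv₂², so v₂² = v₁² + 2(P₁ − P₂)/ρ.
v₂ = √(1.37² + 2·27500/1000) = √(1.88 + 55.0) = 7.54 m/s.

7.54 m/s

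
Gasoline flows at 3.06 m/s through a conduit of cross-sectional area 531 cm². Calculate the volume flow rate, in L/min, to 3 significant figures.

Q = A·v = 0.0531 m² × 3.06 m/s = 0.162 m³/s.
Converting: 0.162 m³/s × 60000 = 9750 L/min.

Q ≈ 9750 L/min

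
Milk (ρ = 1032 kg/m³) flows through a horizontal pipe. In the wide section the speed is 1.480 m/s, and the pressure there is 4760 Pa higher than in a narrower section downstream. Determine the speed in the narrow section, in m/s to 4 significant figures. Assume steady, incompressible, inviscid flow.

3.379 m/s

Along the level pipe P + ½ρv² is conserved, hence v₂² = v₁² + 2(P₁ − P₂)/ρ.
v₂ = √(1.480² + 2·4760/1032) = √(2.190 + 9.225) = 3.379 m/s.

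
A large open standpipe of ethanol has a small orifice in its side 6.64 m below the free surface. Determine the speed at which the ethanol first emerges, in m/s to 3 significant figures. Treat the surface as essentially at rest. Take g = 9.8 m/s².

v = 11.4 m/s

With the surface at rest and both surface and jet at atmospheric pressure, Bernoulli gives ρg h = ½ρv², so v = √(2gh) = √(2·9.8·6.64) = 11.4 m/s.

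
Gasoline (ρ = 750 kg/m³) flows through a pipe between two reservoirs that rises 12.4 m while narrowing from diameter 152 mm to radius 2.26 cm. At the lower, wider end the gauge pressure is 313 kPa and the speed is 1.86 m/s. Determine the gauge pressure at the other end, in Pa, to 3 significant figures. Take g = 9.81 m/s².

P₂ = 57200 Pa

The volume flow rate is constant, so v₂ = (A₁/A₂)v₁ = (181/16.0)·1.86 = 21.0 m/s.
Bernoulli: P₁ + ½ρv₁² + ρg h₁ = P₂ + ½ρv₂² + ρg h₂, so P₂ = P₁ + ½ρ(v₁² − v₂²) − ρg(h₂ − h₁).
P₂ = 313000 + ½·750·(1.86² − 21.0²) − 750·9.81·(+12.4) = 313000 + (-165000) − (91200) = 57200 Pa.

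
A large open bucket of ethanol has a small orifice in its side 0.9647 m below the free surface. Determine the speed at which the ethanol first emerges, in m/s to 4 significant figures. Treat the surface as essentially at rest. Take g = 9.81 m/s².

4.351 m/s

With the surface at rest and both surface and jet at atmospheric pressure, Bernoulli gives ρg h = ½ρv², so v = √(2gh) = √(2·9.81·0.9647) = 4.351 m/s.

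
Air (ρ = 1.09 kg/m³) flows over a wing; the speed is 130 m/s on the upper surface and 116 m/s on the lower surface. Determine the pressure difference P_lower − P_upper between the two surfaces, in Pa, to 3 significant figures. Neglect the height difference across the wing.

With negligible Δh, P + ½ρv² is constant, so P_low − P_up = ½ρ(v_up² − v_low²).
ΔP = ½·1.09·(130² − 116²) = 1880 Pa.

ΔP = 1880 Pa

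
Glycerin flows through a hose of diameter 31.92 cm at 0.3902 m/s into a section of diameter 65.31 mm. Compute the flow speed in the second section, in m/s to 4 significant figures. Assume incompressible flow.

v₂ = 9.321 m/s

The volume flow rate is constant, so v₂ = (A₁/A₂)v₁ = (800.2/33.50)·0.3902 = 9.321 m/s.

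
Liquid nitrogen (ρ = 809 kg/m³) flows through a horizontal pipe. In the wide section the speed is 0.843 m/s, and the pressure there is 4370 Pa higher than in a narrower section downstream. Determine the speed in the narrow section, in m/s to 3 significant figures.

With h₁ = h₂, rearranging Bernoulli gives v₂ = √(v₁² + 2ΔP/ρ).
v₂ = √(0.843² + 2·4370/809) = √(0.711 + 10.8) = 3.39 m/s.

v₂ = 3.39 m/s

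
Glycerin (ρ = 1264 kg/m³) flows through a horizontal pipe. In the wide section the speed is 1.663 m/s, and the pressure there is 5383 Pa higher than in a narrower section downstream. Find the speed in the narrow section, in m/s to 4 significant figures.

Horizontal Bernoulli: P₁ + ½ρv₁² = P₂ + ½ρv₂², so v₂² = v₁² + 2(P₁ − P₂)/ρ.
v₂ = √(1.663² + 2·5383/1264) = √(2.766 + 8.517) = 3.359 m/s.

3.359 m/s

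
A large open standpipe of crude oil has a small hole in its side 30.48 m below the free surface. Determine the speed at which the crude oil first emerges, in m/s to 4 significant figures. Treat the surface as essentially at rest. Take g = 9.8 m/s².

Torricelli's result v = √(2gh) gives v = √(2·9.8·30.48) = 24.44 m/s.

v ≈ 24.44 m/s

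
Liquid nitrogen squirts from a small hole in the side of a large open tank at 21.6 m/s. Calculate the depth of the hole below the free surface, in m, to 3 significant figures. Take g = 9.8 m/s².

23.8 m

Torricelli: v = √(2gh), so h = v²/(2g).
h = 21.6²/(2·9.8) = 467/19.60 = 23.8 m.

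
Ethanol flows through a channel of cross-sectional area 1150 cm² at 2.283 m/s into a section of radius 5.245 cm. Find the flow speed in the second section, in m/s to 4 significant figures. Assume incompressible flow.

Mass conservation (A₁v₁ = A₂v₂) gives v₂ = 2.283 × 1150/86.43 = 30.38 m/s.

v₂ = 30.38 m/s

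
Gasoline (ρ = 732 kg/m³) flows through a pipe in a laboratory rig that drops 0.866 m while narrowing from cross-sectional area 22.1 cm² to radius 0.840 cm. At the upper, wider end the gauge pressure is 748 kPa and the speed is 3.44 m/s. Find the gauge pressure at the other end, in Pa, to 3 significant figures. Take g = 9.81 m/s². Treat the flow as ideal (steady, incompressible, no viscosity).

Continuity gives A₁v₁ = A₂v₂, so v₂ = (22.1 cm²)/(2.22 cm²) × 3.44 m/s = 34.3 m/s.
Bernoulli: P₁ + ½ρv₁² + ρg h₁ = P₂ + ½ρv₂² + ρg h₂, so P₂ = P₁ + ½ρ(v₁² − v₂²) − ρg(h₂ − h₁).
P₂ = 748000 + ½·732·(3.44² − 34.3²) − 732·9.81·(−0.866) = 748000 + (-426000) − (-6220) = 328000 Pa.

328000 Pa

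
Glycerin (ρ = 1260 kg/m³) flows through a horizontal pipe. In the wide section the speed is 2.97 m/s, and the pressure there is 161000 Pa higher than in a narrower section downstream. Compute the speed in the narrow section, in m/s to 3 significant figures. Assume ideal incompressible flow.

v₂ ≈ 16.3 m/s

Horizontal Bernoulli: P₁ + ½ρv₁² = P₂ + ½ρv₂², so v₂² = v₁² + 2(P₁ − P₂)/ρ.
v₂ = √(2.97² + 2·161000/1260) = √(8.82 + 256) = 16.3 m/s.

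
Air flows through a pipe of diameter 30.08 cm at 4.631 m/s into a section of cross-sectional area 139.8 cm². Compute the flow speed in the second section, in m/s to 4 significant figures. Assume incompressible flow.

Continuity gives A₁v₁ = A₂v₂, so v₂ = (710.6 cm²)/(139.8 cm²) × 4.631 m/s = 23.54 m/s.

v₂ ≈ 23.54 m/s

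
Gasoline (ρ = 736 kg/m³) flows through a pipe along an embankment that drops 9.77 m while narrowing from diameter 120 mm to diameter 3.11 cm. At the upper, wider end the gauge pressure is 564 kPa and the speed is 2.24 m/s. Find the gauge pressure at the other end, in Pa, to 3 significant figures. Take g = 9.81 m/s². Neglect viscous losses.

227000 Pa

By continuity, v₂ = v₁·A₁/A₂ = 2.24·(113/7.60) = 33.3 m/s.
Applying Bernoulli between the two ends and solving for P₂: P₂ = P₁ + ½ρ(v₁² − v₂²) − ρgΔh.
P₂ = 564000 + ½·736·(2.24² − 33.3²) − 736·9.81·(−9.77) = 564000 + (-407000) − (-70500) = 227000 Pa.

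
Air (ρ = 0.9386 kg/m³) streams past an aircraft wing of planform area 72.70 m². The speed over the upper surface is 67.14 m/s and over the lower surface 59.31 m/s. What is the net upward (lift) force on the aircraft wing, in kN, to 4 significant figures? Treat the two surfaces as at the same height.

33.78 kN

With equal heights on the two surfaces, Bernoulli gives P_lower − P_upper = ½ρ(v_upper² − v_lower²).
ΔP = ½·0.9386·(67.14² − 59.31²) = 464.7 Pa.
Lift = ΔP · A = 464.7 × 72.70 = 33780 N.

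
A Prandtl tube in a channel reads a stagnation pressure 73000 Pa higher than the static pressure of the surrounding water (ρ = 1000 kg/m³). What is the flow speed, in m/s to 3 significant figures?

The dynamic pressure equals the rise in static pressure at the stagnation point: ΔP = ½ρv².
v = √(2ΔP/ρ) = √(2·73000/1000) = 12.1 m/s.

v ≈ 12.1 m/s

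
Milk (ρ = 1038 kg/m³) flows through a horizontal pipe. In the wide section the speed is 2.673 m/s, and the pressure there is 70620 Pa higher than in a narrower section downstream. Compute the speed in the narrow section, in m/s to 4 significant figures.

Along the level pipe P + ½ρv² is conserved, hence v₂² = v₁² + 2(P₁ − P₂)/ρ.
v₂ = √(2.673² + 2·70620/1038) = √(7.145 + 136.1) = 11.97 m/s.

v₂ ≈ 11.97 m/s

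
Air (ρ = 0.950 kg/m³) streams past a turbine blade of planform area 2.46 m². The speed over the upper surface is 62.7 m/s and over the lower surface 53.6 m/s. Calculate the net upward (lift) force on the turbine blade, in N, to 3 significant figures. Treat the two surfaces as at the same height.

F = 1240 N

From P + ½ρv² = const at equal height, P_low − P_up = ½ρ(v_up² − v_low²).
ΔP = ½·0.950·(62.7² − 53.6²) = 503 Pa.
Lift = ΔP · A = 503 × 2.46 = 1240 N.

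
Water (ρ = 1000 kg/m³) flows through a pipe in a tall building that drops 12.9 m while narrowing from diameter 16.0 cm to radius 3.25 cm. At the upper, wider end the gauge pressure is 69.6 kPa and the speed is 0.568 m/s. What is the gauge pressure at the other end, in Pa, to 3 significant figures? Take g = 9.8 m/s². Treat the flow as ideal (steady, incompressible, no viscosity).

P₂ = 190000 Pa

By continuity, v₂ = v₁·A₁/A₂ = 0.568·(201/33.2) = 3.44 m/s.
Energy conservation along the streamline gives P₂ = P₁ − ½ρ(v₂² − v₁²) − ρg(h₂ − h₁).
P₂ = 69600 + ½·1000·(0.568² − 3.44²) − 1000·9.8·(−12.9) = 69600 + (-5760) − (-126000) = 190000 Pa.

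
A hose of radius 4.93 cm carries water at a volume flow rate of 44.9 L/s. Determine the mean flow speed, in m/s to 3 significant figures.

v = 5.88 m/s

Q = 44.9 L/s = 0.0449 m³/s.
v = Q/A = 0.0449 / 0.00764 = 5.88 m/s.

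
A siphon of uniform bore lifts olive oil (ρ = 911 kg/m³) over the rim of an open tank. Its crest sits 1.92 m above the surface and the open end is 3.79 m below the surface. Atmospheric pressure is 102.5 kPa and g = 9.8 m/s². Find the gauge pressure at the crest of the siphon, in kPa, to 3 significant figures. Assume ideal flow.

From the surface to the outlet (both open to atmosphere, surface at rest): v = √(2g·h_out) = √(2·9.8·3.79) = 8.62 m/s.
With constant cross-section the crest speed equals v; applying Bernoulli from the surface up to the crest, P_top = P_atm − ½ρv² − ρg·h_top.
P_top = 102500 − ½·911·8.62² − 911·9.8·1.92 = 51500 Pa. So P_gauge = P_top − P_atm = -51000 Pa.

P_gauge ≈ -51.0 kPa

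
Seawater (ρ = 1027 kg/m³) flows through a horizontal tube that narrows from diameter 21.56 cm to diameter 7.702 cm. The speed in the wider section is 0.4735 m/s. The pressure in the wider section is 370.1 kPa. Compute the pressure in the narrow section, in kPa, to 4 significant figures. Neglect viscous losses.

By continuity, v₂ = v₁·A₁/A₂ = 0.4735·(365.1/46.59) = 3.710 m/s.
Bernoulli (h₁ = h₂): P₁ − P₂ = ½ρ(v₂² − v₁²).
P₂ = P₁ − ½ρ(v₂² − v₁²) = 370100 − ½·1027·(3.710² − 0.4735²) = 370100 − 6954 = 363100 Pa.

363.1 kPa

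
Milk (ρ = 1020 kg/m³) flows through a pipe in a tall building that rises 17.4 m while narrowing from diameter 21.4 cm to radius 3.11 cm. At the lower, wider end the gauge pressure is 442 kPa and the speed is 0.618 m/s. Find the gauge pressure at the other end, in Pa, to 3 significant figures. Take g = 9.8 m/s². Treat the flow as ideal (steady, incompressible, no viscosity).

P₂ = 241000 Pa

Continuity gives A₁v₁ = A₂v₂, so v₂ = (360 cm²)/(30.4 cm²) × 0.618 m/s = 7.32 m/s.
Applying Bernoulli between the two ends and solving for P₂: P₂ = P₁ + ½ρ(v₁² − v₂²) − ρgΔh.
P₂ = 442000 + ½·1020·(0.618² − 7.32²) − 1020·9.8·(+17.4) = 442000 + (-27100) − (174000) = 241000 Pa.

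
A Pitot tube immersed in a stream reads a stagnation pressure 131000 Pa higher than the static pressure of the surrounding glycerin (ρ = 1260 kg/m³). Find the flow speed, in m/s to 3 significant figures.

v ≈ 14.4 m/s

Bernoulli between the free stream and the stagnation point: ½ρv² = P_stag − P_static.
v = √(2ΔP/ρ) = √(2·131000/1260) = 14.4 m/s.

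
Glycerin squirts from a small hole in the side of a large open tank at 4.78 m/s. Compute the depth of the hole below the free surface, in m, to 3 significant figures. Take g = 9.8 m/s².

Torricelli: v = √(2gh), so h = v²/(2g).
h = 4.78²/(2·9.8) = 22.8/19.60 = 1.17 m.

h ≈ 1.17 m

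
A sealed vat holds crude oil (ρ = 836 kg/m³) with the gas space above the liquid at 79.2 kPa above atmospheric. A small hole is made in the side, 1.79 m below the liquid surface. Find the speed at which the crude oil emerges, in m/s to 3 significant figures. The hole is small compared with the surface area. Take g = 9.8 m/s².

15.0 m/s

Take point 1 at the surface (v₁ ≈ 0) and point 2 at the hole (at atmospheric pressure). Bernoulli: P₁ + ρg h = P_atm + ½ρv₂².
With P₁ − P_atm = 79200 Pa, v₂ = √(2gh + 2ΔP/ρ) = √(2·9.8·1.79 + 2·79200/836) = 15.0 m/s.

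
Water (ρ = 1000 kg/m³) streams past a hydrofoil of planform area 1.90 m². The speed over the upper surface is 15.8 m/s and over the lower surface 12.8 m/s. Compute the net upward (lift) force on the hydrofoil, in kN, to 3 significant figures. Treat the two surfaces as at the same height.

F = 81.5 kN

With equal heights on the two surfaces, Bernoulli gives P_lower − P_upper = ½ρ(v_upper² − v_lower²).
ΔP = ½·1000·(15.8² − 12.8²) = 42900 Pa.
Lift = ΔP · A = 42900 × 1.90 = 81500 N.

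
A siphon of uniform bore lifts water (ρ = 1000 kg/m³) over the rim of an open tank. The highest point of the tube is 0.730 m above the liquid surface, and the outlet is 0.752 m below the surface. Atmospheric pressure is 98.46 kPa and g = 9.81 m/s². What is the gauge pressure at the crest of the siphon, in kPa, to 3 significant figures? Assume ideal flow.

The outlet speed comes from Torricelli: v = √(2g·0.752) = 3.84 m/s.
The bore is uniform, so the speed at the crest is the same v. Bernoulli surface→crest: P_atm = P_top + ½ρv² + ρg·h_top.
P_top = 98460 − ½·1000·3.84² − 1000·9.81·0.730 = 83900 Pa. So P_gauge = P_top − P_atm = -14500 Pa.

P_gauge = -14.5 kPa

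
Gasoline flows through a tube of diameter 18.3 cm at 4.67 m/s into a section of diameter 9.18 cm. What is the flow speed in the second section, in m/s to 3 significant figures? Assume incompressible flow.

18.6 m/s

The volume flow rate is constant, so v₂ = (A₁/A₂)v₁ = (263/66.2)·4.67 = 18.6 m/s.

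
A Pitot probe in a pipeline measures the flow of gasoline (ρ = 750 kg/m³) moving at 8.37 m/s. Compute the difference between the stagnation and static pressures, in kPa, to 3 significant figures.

ΔP ≈ 26.3 kPa

The dynamic pressure equals the rise in static pressure at the stagnation point: ΔP = ½ρv².
ΔP = ½·750·8.37² = 26300 Pa.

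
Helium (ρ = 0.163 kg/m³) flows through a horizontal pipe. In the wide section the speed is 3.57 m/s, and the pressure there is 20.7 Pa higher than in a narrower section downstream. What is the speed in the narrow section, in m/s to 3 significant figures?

v₂ ≈ 16.3 m/s

With h₁ = h₂, rearranging Bernoulli gives v₂ = √(v₁² + 2ΔP/ρ).
v₂ = √(3.57² + 2·20.7/0.163) = √(12.7 + 254) = 16.3 m/s.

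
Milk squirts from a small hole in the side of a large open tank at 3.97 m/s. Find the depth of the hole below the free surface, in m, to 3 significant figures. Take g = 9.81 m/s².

Torricelli: v = √(2gh), so h = v²/(2g).
h = 3.97²/(2·9.81) = 15.8/19.62 = 0.803 m.

h ≈ 0.803 m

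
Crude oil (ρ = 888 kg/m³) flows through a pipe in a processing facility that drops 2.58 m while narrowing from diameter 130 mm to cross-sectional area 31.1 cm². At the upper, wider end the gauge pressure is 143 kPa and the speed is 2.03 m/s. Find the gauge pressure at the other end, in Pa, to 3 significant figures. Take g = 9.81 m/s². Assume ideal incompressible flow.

P₂ ≈ 134000 Pa

The volume flow rate is constant, so v₂ = (A₁/A₂)v₁ = (133/31.1)·2.03 = 8.66 m/s.
Energy conservation along the streamline gives P₂ = P₁ − ½ρ(v₂² − v₁²) − ρg(h₂ − h₁).
P₂ = 143000 + ½·888·(2.03² − 8.66²) − 888·9.81·(−2.58) = 143000 + (-31500) − (-22500) = 134000 Pa.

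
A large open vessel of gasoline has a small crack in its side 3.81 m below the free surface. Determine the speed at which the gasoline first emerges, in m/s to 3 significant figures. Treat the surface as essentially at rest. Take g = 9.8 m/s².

With the surface at rest and both surface and jet at atmospheric pressure, Bernoulli gives ρg h = ½ρv², so v = √(2gh) = √(2·9.8·3.81) = 8.64 m/s.

8.64 m/s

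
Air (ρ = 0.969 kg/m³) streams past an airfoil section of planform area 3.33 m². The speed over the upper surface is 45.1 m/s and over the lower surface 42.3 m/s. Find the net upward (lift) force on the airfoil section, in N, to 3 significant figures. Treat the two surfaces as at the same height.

F ≈ 395 N

From P + ½ρv² = const at equal height, P_low − P_up = ½ρ(v_up² − v_low²).
ΔP = ½·0.969·(45.1² − 42.3²) = 119 Pa.
Lift = ΔP · A = 119 × 3.33 = 395 N.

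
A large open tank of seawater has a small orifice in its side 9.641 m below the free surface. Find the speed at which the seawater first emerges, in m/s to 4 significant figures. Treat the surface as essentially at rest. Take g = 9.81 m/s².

v = 13.75 m/s

Torricelli's result v = √(2gh) gives v = √(2·9.81·9.641) = 13.75 m/s.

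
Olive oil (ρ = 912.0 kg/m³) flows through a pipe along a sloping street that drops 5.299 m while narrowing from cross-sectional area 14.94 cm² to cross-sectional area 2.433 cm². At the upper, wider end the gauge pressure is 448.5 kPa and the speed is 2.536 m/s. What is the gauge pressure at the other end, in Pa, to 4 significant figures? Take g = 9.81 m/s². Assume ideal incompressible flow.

The volume flow rate is constant, so v₂ = (A₁/A₂)v₁ = (14.94/2.433)·2.536 = 15.57 m/s.
Bernoulli: P₁ + ½ρv₁² + ρg h₁ = P₂ + ½ρv₂² + ρg h₂, so P₂ = P₁ + ½ρ(v₁² − v₂²) − ρg(h₂ − h₁).
P₂ = 448500 + ½·912.0·(2.536² − 15.57²) − 912.0·9.81·(−5.299) = 448500 + (-107600) − (-47410) = 388300 Pa.

P₂ ≈ 388300 Pa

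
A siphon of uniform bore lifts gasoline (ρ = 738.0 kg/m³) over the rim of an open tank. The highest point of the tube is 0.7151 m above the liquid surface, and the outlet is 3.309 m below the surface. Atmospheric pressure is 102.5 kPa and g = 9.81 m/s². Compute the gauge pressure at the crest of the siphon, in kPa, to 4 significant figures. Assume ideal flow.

The outlet speed comes from Torricelli: v = √(2g·3.309) = 8.057 m/s.
The bore is uniform, so the speed at the crest is the same v. Bernoulli surface→crest: P_atm = P_top + ½ρv² + ρg·h_top.
P_top = 102500 − ½·738.0·8.057² − 738.0·9.81·0.7151 = 73370 Pa. So P_gauge = P_top − P_atm = -29130 Pa.

P_gauge ≈ -29.13 kPa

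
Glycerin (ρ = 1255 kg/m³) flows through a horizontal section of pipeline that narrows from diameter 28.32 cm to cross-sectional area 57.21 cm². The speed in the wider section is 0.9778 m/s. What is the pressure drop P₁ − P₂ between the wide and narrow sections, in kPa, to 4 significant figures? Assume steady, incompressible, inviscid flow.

By continuity, v₂ = v₁·A₁/A₂ = 0.9778·(629.9/57.21) = 10.77 m/s.
The pipe is horizontal, so Bernoulli reduces to P₁ + ½ρv₁² = P₂ + ½ρv₂².
P₁ − P₂ = ½·1255·(10.77² − 0.9778²) = ½·1255·115.0 = 72130 Pa.

ΔP ≈ 72.13 kPa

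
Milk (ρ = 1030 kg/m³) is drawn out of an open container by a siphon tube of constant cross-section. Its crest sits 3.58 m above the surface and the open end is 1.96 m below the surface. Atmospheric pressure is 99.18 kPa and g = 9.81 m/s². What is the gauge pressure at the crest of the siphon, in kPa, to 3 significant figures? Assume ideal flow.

-56.0 kPa

The outlet speed comes from Torricelli: v = √(2g·1.96) = 6.20 m/s.
Continuity keeps v the same throughout the tube; from surface to crest, P_atm + 0 = P_top + ½ρv² + ρg·h_top.
P_top = 99180 − ½·1030·6.20² − 1030·9.81·3.58 = 43200 Pa. So P_gauge = P_top − P_atm = -56000 Pa.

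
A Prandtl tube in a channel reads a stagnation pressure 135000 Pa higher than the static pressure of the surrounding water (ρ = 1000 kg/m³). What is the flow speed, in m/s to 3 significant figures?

v ≈ 16.4 m/s

At the stagnation point the flow is brought to rest, so Bernoulli gives P_stag − P_static = ½ρv².
v = √(2ΔP/ρ) = √(2·135000/1000) = 16.4 m/s.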